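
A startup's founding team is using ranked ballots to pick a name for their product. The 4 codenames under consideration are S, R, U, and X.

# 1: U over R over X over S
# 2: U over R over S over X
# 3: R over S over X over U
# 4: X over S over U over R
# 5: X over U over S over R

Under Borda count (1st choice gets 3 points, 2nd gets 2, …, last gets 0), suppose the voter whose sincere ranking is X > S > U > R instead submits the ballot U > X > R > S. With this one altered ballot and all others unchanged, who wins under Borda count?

U

Borda totals with the altered ballot: S 4, R 8, U 11, X 7.
The winner is unchanged: still U.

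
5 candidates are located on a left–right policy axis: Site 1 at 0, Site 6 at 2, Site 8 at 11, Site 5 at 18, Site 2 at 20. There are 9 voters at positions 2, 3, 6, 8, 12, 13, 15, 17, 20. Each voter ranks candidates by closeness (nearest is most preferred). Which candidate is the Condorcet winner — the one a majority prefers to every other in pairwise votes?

With single-peaked preferences on a line, the Condorcet winner is the candidate closest to the median voter.
The median voter (position 12) is closest to Site 8 at 11.
Check: Site 8 vs Site 5 — voters closer to Site 8: 6 of 9.

Site 8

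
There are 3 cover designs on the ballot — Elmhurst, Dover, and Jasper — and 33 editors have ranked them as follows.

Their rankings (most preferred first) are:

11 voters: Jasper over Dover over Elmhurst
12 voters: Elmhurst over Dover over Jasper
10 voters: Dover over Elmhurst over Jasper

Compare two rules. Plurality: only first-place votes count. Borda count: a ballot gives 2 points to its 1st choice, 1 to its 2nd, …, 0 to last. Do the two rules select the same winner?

No

Plurality first-place counts: Elmhurst 12, Dover 10, Jasper 11 → Elmhurst.
Borda totals: Elmhurst 34, Dover 43, Jasper 22 → Dover.
The two rules disagree: plurality picks Elmhurst, Borda picks Dover.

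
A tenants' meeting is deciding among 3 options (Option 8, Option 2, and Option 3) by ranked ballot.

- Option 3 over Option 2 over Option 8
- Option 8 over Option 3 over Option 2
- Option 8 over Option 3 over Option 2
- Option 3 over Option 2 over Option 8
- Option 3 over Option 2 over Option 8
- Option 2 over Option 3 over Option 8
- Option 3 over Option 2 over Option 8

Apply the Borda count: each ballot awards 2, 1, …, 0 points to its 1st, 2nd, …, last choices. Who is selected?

Borda scores:
  Option 8: 0 + 2 + 2 + 0 + 0 + 0 + 0 = 4
  Option 2: 1 + 0 + 0 + 1 + 1 + 2 + 1 = 6
  Option 3: 2 + 1 + 1 + 2 + 2 + 1 + 2 = 11
Option 3 has the highest total.

Option 3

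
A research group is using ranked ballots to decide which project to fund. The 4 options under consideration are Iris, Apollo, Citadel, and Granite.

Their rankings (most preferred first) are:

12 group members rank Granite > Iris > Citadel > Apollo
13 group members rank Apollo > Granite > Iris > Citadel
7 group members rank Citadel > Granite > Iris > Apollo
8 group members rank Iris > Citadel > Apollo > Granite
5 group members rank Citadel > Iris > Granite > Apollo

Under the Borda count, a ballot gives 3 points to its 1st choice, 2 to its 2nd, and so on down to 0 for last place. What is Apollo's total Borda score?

47

Borda scores:
  Iris: 12·2 + 13·1 + 7·1 + 8·3 + 5·2 = 78
  Apollo: 12·0 + 13·3 + 7·0 + 8·1 + 5·0 = 47
  Citadel: 12·1 + 13·0 + 7·3 + 8·2 + 5·3 = 64
  Granite: 12·3 + 13·2 + 7·2 + 8·0 + 5·1 = 81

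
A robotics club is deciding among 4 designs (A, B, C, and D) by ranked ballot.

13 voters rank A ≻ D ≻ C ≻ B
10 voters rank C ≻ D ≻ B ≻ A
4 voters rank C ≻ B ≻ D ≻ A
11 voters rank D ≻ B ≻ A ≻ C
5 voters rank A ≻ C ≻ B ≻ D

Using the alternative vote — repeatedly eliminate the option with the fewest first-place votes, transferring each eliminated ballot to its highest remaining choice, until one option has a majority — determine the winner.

A

Round 1: A 18, C 14, D 11, B 0. B has the fewest and is eliminated.
Round 2: A 18, C 14, D 11. D has the fewest and is eliminated.
Round 3: A 29, C 14. A has a majority.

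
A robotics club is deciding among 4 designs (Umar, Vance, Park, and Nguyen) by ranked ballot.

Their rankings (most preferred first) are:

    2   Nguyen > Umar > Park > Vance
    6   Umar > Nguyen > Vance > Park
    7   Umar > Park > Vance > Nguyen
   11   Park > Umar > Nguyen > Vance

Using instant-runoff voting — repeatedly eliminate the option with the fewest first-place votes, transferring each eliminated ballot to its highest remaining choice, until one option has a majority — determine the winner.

Round 1: Umar 13, Park 11, Nguyen 2, Vance 0. Vance has the fewest and is eliminated.
Round 2: Umar 13, Park 11, Nguyen 2. Nguyen has the fewest and is eliminated.
Round 3: Umar 15, Park 11. Umar has a majority.

Umar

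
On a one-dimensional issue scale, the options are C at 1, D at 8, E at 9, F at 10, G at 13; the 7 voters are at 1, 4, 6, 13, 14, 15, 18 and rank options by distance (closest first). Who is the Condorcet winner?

G

With single-peaked preferences on a line, the Condorcet winner is the candidate closest to the median voter.
The median voter (position 13) is closest to G at 13.
Check: G vs C — voters closer to G: 4 of 7.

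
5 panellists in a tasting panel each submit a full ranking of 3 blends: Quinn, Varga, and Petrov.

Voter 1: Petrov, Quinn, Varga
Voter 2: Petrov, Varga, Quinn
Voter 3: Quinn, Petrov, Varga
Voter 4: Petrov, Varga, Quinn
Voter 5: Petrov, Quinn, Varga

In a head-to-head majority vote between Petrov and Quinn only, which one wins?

Petrov

Ballots ranking Petrov above Quinn: 4.
Ballots ranking Quinn above Petrov: 1.
Petrov wins the head-to-head, 4–1.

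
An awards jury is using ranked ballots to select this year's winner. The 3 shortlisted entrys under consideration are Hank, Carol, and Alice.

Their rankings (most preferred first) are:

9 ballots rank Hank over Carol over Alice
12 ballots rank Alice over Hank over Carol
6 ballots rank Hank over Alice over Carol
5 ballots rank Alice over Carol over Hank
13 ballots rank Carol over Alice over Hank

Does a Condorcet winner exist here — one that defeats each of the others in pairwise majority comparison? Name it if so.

Head-to-head results (45 voters total):
Hank vs Carol: Hank wins 27–18.
Hank vs Alice: Alice wins 30–15.
Carol vs Alice: Alice wins 23–22.
Alice beats each rival — Hank (30–15), Carol (23–22) — so Alice is the Condorcet winner.

Alice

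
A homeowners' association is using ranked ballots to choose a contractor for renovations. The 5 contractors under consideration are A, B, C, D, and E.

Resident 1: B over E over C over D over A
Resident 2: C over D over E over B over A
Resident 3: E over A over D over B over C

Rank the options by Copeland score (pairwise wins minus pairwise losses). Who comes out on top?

Pairwise results:
  A vs B: B wins 2–1.
  A vs C: C wins 2–1.
  A vs D: D wins 2–1.
  A vs E: E wins 3–0.
  B vs C: B wins 2–1.
  B vs D: D wins 2–1.
  B vs E: E wins 2–1.
  C vs D: C wins 2–1.
  C vs E: E wins 2–1.
  D vs E: E wins 2–1.
Copeland scores (wins − losses):
  A: 0 − 4 = -4
  B: 2 − 2 = 0
  C: 2 − 2 = 0
  D: 2 − 2 = 0
  E: 4 − 0 = 4
E has the best Copeland score.

E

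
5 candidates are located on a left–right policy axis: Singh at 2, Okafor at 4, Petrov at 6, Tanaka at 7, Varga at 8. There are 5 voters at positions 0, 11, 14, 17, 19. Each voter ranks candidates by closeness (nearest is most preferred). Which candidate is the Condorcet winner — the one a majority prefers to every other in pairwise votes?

With single-peaked preferences on a line, the Condorcet winner is the candidate closest to the median voter.
The median voter (position 14) is closest to Varga at 8.
Check: Varga vs Petrov — voters closer to Varga: 4 of 5.

Varga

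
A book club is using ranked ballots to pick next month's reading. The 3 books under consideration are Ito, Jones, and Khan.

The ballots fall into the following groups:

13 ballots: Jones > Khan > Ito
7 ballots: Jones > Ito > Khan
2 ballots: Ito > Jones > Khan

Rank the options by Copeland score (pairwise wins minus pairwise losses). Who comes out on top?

Pairwise results:
  Ito vs Jones: Jones wins 20–2.
  Ito vs Khan: Khan wins 13–9.
  Jones vs Khan: Jones wins 22–0.
Copeland scores (wins − losses):
  Ito: 0 − 2 = -2
  Jones: 2 − 0 = 2
  Khan: 1 − 1 = 0
Jones has the best Copeland score.

Jones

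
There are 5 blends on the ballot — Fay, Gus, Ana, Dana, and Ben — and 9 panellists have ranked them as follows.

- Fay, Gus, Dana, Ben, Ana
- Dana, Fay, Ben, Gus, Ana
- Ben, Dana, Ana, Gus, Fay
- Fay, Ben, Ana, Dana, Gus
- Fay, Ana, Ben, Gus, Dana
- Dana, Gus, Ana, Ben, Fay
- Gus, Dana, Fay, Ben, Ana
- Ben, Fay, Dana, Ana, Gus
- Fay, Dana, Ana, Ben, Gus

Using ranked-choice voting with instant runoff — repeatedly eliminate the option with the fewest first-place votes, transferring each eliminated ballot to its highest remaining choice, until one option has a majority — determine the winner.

Round 1: Fay 4, Dana 2, Ben 2, Gus 1, Ana 0. Ana has the fewest and is eliminated.
Round 2: Fay 4, Dana 2, Ben 2, Gus 1. Gus has the fewest and is eliminated.
Round 3: Fay 4, Dana 3, Ben 2. Ben has the fewest and is eliminated.
Round 4: Fay 5, Dana 4. Fay has a majority.

Fay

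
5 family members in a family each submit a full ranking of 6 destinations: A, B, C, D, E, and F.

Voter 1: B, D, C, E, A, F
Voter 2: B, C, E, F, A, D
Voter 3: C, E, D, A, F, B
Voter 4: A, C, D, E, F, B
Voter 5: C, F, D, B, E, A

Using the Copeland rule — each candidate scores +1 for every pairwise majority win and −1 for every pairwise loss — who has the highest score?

C

Pairwise results:
  A vs B: B wins 3–2.
  A vs C: C wins 4–1.
  A vs D: D wins 3–2.
  A vs E: E wins 4–1.
  A vs F: A wins 3–2.
  B vs C: C wins 3–2.
  B vs D: D wins 3–2.
  B vs E: B wins 3–2.
  B vs F: F wins 3–2.
  C vs D: C wins 4–1.
  C vs E: C wins 5–0.
  C vs F: C wins 5–0.
  D vs E: D wins 3–2.
  D vs F: D wins 3–2.
  E vs F: E wins 4–1.
Copeland scores (wins − losses):
  A: 1 − 4 = -3
  B: 2 − 3 = -1
  C: 5 − 0 = 5
  D: 4 − 1 = 3
  E: 2 − 3 = -1
  F: 1 − 4 = -3
C has the best Copeland score.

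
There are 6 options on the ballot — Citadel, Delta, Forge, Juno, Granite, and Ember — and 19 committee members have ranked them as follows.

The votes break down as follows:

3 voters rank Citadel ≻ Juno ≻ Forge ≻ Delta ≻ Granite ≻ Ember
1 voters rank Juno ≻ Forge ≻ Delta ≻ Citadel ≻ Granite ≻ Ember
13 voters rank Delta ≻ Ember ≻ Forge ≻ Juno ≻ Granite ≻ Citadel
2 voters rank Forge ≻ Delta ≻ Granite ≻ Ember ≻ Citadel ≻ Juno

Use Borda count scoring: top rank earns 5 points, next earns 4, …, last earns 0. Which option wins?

Borda scores:
  Citadel: 3·5 + 2 + 13·0 + 2·1 = 19
  Delta: 3·2 + 3 + 13·5 + 2·4 = 82
  Forge: 3·3 + 4 + 13·3 + 2·5 = 62
  Juno: 3·4 + 5 + 13·2 + 2·0 = 43
  Granite: 3·1 + 1 + 13·1 + 2·3 = 23
  Ember: 3·0 + 0 + 13·4 + 2·2 = 56
Delta has the highest total.

Delta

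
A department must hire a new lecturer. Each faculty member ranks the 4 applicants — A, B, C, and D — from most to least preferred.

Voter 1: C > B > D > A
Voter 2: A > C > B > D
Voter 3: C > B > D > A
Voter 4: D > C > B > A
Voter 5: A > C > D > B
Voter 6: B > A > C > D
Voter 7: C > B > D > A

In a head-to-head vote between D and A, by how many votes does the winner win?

Ballots ranking D above A: 4.
Ballots ranking A above D: 3.
D wins 4–3, a margin of 1.

1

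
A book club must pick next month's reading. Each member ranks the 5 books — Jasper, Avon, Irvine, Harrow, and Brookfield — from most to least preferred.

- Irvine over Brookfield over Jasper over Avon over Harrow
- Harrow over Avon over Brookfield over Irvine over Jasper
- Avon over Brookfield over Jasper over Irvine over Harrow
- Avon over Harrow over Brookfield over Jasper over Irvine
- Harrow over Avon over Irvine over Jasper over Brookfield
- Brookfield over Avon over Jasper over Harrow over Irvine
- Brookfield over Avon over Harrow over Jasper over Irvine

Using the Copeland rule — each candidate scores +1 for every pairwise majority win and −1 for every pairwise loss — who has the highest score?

Avon

Pairwise results:
  Jasper vs Avon: Avon wins 6–1.
  Jasper vs Irvine: Jasper wins 4–3.
  Jasper vs Harrow: Harrow wins 4–3.
  Jasper vs Brookfield: Brookfield wins 6–1.
  Avon vs Irvine: Avon wins 6–1.
  Avon vs Harrow: Avon wins 5–2.
  Avon vs Brookfield: Avon wins 4–3.
  Irvine vs Harrow: Harrow wins 5–2.
  Irvine vs Brookfield: Brookfield wins 5–2.
  Harrow vs Brookfield: Brookfield wins 4–3.
Copeland scores (wins − losses):
  Jasper: 1 − 3 = -2
  Avon: 4 − 0 = 4
  Irvine: 0 − 4 = -4
  Harrow: 2 − 2 = 0
  Brookfield: 3 − 1 = 2
Avon has the best Copeland score.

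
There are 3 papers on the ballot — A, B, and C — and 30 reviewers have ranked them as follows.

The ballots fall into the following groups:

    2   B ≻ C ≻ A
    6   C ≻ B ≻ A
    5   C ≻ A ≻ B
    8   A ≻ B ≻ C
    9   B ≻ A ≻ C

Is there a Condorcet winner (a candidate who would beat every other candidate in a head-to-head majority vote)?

Head-to-head results (30 voters total):
A vs B: B wins 17–13.
A vs C: A wins 17–13.
B vs C: B wins 19–11.
B beats each rival — A (17–13), C (19–11) — so B is the Condorcet winner.

Yes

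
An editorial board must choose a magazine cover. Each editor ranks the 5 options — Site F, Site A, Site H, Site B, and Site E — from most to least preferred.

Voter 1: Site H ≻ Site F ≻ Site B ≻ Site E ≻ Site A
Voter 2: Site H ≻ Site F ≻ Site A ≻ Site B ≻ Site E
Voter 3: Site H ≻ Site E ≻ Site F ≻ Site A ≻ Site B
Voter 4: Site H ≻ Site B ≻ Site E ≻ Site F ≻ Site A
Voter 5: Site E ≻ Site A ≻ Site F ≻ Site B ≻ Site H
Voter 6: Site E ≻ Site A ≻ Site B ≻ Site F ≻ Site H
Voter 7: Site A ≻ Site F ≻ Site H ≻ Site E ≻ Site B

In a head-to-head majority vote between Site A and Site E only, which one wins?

Ballots ranking Site A above Site E: 2.
Ballots ranking Site E above Site A: 5.
Site E wins the head-to-head, 5–2.

Site E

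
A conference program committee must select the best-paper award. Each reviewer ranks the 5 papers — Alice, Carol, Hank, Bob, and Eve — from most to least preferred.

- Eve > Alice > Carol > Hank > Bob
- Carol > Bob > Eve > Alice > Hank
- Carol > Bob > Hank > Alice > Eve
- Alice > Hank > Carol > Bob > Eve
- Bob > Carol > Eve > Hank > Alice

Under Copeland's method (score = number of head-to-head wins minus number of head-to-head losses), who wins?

Pairwise results:
  Alice vs Carol: Carol wins 3–2.
  Alice vs Hank: Alice wins 3–2.
  Alice vs Bob: Bob wins 3–2.
  Alice vs Eve: Eve wins 3–2.
  Carol vs Hank: Carol wins 4–1.
  Carol vs Bob: Carol wins 4–1.
  Carol vs Eve: Carol wins 4–1.
  Hank vs Bob: Bob wins 3–2.
  Hank vs Eve: Eve wins 3–2.
  Bob vs Eve: Bob wins 4–1.
Copeland scores (wins − losses):
  Alice: 1 − 3 = -2
  Carol: 4 − 0 = 4
  Hank: 0 − 4 = -4
  Bob: 3 − 1 = 2
  Eve: 2 − 2 = 0
Carol has the best Copeland score.

Carol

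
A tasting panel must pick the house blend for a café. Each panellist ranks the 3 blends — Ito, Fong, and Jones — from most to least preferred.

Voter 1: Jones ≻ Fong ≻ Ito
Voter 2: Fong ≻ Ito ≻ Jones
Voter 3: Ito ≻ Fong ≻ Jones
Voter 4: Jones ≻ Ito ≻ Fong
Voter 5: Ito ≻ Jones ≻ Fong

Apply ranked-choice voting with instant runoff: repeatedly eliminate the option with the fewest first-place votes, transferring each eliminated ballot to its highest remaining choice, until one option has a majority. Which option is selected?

Round 1: Ito 2, Jones 2, Fong 1. Fong has the fewest and is eliminated.
Round 2: Ito 3, Jones 2. Ito has a majority.

Ito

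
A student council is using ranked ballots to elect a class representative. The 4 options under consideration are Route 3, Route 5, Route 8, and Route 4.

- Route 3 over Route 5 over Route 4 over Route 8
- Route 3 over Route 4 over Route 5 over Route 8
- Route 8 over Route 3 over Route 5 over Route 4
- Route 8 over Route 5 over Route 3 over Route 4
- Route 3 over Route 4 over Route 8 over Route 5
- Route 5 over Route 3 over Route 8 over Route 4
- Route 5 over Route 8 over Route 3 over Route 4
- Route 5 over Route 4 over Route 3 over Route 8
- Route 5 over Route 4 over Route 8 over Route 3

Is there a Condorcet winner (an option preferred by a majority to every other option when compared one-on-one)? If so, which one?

Head-to-head results (9 voters total):
Route 3 vs Route 5: Route 5 wins 5–4.
Route 3 vs Route 8: Route 3 wins 5–4.
Route 3 vs Route 4: Route 3 wins 7–2.
Route 5 vs Route 8: Route 5 wins 6–3.
Route 5 vs Route 4: Route 5 wins 7–2.
Route 8 vs Route 4: Route 4 wins 5–4.
Route 5 beats each rival — Route 3 (5–4), Route 8 (6–3), Route 4 (7–2) — so Route 5 is the Condorcet winner.

Route 5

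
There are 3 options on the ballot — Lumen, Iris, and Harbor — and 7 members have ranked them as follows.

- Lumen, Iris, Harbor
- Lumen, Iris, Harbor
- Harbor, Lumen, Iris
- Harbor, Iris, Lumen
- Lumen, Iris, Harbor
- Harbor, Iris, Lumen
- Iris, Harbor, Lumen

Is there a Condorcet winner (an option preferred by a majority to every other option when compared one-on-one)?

No

Head-to-head results (7 voters total):
Lumen vs Iris: Lumen wins 4–3.
Lumen vs Harbor: Harbor wins 4–3.
Iris vs Harbor: Iris wins 4–3.
No candidate beats all others: Lumen beats Iris beats Harbor beats Lumen, a majority cycle.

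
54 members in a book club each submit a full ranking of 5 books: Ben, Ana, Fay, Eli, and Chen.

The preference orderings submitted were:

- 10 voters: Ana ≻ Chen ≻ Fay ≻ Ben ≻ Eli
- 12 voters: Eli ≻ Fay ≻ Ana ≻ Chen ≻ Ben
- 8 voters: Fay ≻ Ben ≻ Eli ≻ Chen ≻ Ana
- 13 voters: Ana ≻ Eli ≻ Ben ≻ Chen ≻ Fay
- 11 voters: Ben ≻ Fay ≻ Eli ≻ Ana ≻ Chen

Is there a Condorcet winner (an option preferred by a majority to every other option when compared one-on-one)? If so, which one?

Fay

Head-to-head results (54 voters total):
Ben vs Ana: Ana wins 35–19.
Ben vs Fay: Fay wins 30–24.
Ben vs Eli: Ben wins 29–25.
Ben vs Chen: Ben wins 32–22.
Ana vs Fay: Fay wins 31–23.
Ana vs Eli: Eli wins 31–23.
Ana vs Chen: Ana wins 46–8.
Fay vs Eli: Fay wins 29–25.
Fay vs Chen: Fay wins 31–23.
Eli vs Chen: Eli wins 44–10.
Fay beats each rival — Ben (30–24), Ana (31–23), Eli (29–25), Chen (31–23) — so Fay is the Condorcet winner.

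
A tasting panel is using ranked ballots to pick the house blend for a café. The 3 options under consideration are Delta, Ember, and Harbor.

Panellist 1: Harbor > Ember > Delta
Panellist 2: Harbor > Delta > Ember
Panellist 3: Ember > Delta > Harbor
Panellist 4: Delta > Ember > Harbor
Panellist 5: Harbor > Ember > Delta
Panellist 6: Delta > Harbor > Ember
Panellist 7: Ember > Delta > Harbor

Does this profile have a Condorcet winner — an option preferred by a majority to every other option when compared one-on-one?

Head-to-head results (7 voters total):
Delta vs Ember: Ember wins 4–3.
Delta vs Harbor: Delta wins 4–3.
Ember vs Harbor: Harbor wins 4–3.
No candidate beats all others: Delta beats Harbor beats Ember beats Delta, a majority cycle.

No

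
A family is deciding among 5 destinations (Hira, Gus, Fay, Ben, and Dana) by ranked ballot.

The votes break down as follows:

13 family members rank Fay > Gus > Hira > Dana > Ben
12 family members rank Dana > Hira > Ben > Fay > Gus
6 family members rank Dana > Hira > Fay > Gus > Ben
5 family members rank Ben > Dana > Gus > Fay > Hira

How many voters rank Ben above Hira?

Ballots ranking Ben above Hira: 5.
Ballots ranking Hira above Ben: 13+12+6 = 31.
So 5 of 36 voters prefer Ben to Hira.

5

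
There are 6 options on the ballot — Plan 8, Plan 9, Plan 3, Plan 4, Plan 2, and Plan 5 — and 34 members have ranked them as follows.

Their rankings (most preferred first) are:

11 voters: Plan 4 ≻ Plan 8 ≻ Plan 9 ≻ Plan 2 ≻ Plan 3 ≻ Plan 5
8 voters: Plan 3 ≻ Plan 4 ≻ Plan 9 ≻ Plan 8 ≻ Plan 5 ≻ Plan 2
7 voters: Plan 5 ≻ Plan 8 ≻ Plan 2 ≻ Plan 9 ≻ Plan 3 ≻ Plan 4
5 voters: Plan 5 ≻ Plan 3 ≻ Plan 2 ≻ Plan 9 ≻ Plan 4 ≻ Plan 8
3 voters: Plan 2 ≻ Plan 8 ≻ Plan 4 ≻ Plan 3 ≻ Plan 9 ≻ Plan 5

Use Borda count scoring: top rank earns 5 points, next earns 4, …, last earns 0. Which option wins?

Plan 4

Borda scores:
  Plan 8: 11·4 + 8·2 + 7·4 + 5·0 + 3·4 = 100
  Plan 9: 11·3 + 8·3 + 7·2 + 5·2 + 3·1 = 84
  Plan 3: 11·1 + 8·5 + 7·1 + 5·4 + 3·2 = 84
  Plan 4: 11·5 + 8·4 + 7·0 + 5·1 + 3·3 = 101
  Plan 2: 11·2 + 8·0 + 7·3 + 5·3 + 3·5 = 73
  Plan 5: 11·0 + 8·1 + 7·5 + 5·5 + 3·0 = 68
Plan 4 has the highest total.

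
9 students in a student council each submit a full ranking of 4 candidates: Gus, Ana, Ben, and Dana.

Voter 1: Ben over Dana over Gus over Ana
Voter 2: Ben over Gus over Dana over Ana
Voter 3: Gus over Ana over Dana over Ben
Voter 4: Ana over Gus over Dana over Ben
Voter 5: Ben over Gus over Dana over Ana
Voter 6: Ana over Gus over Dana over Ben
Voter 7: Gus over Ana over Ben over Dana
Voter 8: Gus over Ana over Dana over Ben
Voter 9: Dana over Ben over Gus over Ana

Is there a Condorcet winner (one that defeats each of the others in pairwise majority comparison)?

Head-to-head results (9 voters total):
Gus vs Ana: Gus wins 7–2.
Gus vs Ben: Gus wins 5–4.
Gus vs Dana: Gus wins 7–2.
Ana vs Ben: Ana wins 5–4.
Ana vs Dana: Ana wins 5–4.
Ben vs Dana: Dana wins 5–4.
Gus beats each rival — Ana (7–2), Ben (5–4), Dana (7–2) — so Gus is the Condorcet winner.

Yes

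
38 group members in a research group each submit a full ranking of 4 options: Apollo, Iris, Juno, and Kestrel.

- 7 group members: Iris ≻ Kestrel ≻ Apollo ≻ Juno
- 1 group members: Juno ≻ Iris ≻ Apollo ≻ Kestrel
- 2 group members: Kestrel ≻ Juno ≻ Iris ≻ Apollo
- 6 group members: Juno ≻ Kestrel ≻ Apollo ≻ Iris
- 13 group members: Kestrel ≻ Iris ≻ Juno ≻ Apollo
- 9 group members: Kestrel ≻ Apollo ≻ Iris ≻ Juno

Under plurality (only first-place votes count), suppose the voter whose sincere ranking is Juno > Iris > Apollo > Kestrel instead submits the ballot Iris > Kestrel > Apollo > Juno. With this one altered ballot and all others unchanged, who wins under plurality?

Kestrel

First-place totals with the altered ballot: Apollo 0, Iris 8, Juno 6, Kestrel 24.
The winner is unchanged: still Kestrel.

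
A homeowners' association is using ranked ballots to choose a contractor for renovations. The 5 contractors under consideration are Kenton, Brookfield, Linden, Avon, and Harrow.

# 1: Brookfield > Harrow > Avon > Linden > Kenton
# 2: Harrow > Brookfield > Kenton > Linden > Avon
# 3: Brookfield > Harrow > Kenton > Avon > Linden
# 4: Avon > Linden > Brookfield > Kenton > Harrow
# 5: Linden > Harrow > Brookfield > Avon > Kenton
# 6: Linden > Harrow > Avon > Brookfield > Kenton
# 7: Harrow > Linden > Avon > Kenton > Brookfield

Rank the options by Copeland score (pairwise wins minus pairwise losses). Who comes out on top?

Pairwise results:
  Kenton vs Brookfield: Brookfield wins 6–1.
  Kenton vs Linden: Linden wins 5–2.
  Kenton vs Avon: Avon wins 5–2.
  Kenton vs Harrow: Harrow wins 6–1.
  Brookfield vs Linden: Linden wins 4–3.
  Brookfield vs Avon: Brookfield wins 4–3.
  Brookfield vs Harrow: Harrow wins 4–3.
  Linden vs Avon: Linden wins 4–3.
  Linden vs Harrow: Harrow wins 4–3.
  Avon vs Harrow: Harrow wins 6–1.
Copeland scores (wins − losses):
  Kenton: 0 − 4 = -4
  Brookfield: 2 − 2 = 0
  Linden: 3 − 1 = 2
  Avon: 1 − 3 = -2
  Harrow: 4 − 0 = 4
Harrow has the best Copeland score.

Harrow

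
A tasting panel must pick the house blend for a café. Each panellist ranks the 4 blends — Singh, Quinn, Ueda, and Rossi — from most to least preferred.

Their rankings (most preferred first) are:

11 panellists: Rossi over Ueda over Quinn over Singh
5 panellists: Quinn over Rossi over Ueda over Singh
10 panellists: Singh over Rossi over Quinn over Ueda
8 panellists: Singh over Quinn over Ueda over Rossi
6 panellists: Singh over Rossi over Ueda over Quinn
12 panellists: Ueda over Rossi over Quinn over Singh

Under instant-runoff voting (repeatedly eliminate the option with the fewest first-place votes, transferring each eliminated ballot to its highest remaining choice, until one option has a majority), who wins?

Round 1: Singh 24, Ueda 12, Rossi 11, Quinn 5. Quinn has the fewest and is eliminated.
Round 2: Singh 24, Rossi 16, Ueda 12. Ueda has the fewest and is eliminated.
Round 3: Rossi 28, Singh 24. Rossi has a majority.

Rossi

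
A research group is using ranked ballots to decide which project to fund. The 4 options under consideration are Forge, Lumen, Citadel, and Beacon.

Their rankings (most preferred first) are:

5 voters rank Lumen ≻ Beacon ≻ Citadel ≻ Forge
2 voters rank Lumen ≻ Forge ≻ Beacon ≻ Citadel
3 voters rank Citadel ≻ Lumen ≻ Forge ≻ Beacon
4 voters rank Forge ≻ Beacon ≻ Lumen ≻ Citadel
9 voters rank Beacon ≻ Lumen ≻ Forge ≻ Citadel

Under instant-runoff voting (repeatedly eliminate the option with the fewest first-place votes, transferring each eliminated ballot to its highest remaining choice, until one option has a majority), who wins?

Round 1: Beacon 9, Lumen 7, Forge 4, Citadel 3. Citadel has the fewest and is eliminated.
Round 2: Lumen 10, Beacon 9, Forge 4. Forge has the fewest and is eliminated.
Round 3: Beacon 13, Lumen 10. Beacon has a majority.

Beacon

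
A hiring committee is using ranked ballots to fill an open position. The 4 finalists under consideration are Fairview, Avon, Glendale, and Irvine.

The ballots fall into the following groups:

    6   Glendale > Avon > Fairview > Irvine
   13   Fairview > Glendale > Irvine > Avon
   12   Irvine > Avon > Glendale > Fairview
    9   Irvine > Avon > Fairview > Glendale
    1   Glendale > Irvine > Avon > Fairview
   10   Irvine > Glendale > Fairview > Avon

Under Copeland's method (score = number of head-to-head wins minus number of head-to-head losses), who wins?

Pairwise results:
  Fairview vs Avon: Avon wins 28–23.
  Fairview vs Glendale: Glendale wins 29–22.
  Fairview vs Irvine: Irvine wins 32–19.
  Avon vs Glendale: Glendale wins 30–21.
  Avon vs Irvine: Irvine wins 45–6.
  Glendale vs Irvine: Irvine wins 31–20.
Copeland scores (wins − losses):
  Fairview: 0 − 3 = -3
  Avon: 1 − 2 = -1
  Glendale: 2 − 1 = 1
  Irvine: 3 − 0 = 3
Irvine has the best Copeland score.

Irvine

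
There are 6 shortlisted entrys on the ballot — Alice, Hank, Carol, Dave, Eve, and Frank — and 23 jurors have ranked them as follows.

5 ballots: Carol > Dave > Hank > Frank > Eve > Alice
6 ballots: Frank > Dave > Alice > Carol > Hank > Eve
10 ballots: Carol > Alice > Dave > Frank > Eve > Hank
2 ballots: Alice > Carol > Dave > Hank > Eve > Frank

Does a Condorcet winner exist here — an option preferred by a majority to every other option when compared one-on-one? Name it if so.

Head-to-head results (23 voters total):
Alice vs Hank: Alice wins 18–5.
Alice vs Carol: Carol wins 15–8.
Alice vs Dave: Alice wins 12–11.
Alice vs Eve: Alice wins 18–5.
Alice vs Frank: Alice wins 12–11.
Hank vs Carol: Carol wins 23–0.
Hank vs Dave: Dave wins 23–0.
Hank vs Eve: Hank wins 13–10.
Hank vs Frank: Frank wins 16–7.
Carol vs Dave: Carol wins 17–6.
Carol vs Eve: Carol wins 23–0.
Carol vs Frank: Carol wins 17–6.
Dave vs Eve: Dave wins 23–0.
Dave vs Frank: Dave wins 17–6.
Eve vs Frank: Frank wins 21–2.
Carol beats each rival — Alice (15–8), Hank (23–0), Dave (17–6), Eve (23–0), Frank (17–6) — so Carol is the Condorcet winner.

Carol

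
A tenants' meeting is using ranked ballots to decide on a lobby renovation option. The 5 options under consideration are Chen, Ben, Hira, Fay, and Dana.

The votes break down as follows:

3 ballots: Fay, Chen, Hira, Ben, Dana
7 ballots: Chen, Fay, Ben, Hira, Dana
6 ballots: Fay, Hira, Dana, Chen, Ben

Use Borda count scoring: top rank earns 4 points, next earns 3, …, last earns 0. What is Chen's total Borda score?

43

Borda scores:
  Chen: 3·3 + 7·4 + 6·1 = 43
  Ben: 3·1 + 7·2 + 6·0 = 17
  Hira: 3·2 + 7·1 + 6·3 = 31
  Fay: 3·4 + 7·3 + 6·4 = 57
  Dana: 3·0 + 7·0 + 6·2 = 12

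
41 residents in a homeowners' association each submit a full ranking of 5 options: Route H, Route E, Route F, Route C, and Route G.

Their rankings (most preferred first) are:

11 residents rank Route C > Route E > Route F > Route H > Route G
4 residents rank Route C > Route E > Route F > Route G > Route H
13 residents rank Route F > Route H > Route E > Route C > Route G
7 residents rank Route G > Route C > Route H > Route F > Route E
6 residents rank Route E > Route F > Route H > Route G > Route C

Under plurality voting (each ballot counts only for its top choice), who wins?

First-place vote totals:
  Route H: 0
  Route E: 6
  Route F: 13
  Route C: 15
  Route G: 7
Route C has the most first-place votes.

Route C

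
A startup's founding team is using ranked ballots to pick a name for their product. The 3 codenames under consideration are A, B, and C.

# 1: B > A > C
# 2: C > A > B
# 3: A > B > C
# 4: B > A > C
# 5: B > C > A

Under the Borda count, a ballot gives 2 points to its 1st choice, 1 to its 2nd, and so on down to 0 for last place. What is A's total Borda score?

Borda scores:
  A: 1 + 1 + 2 + 1 + 0 = 5
  B: 2 + 0 + 1 + 2 + 2 = 7
  C: 0 + 2 + 0 + 0 + 1 = 3

5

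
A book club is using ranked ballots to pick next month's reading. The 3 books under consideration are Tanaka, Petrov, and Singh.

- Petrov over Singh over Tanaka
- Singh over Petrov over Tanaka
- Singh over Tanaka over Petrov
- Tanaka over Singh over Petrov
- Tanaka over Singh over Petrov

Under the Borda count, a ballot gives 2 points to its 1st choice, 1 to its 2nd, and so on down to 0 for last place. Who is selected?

Borda scores:
  Tanaka: 0 + 0 + 1 + 2 + 2 = 5
  Petrov: 2 + 1 + 0 + 0 + 0 = 3
  Singh: 1 + 2 + 2 + 1 + 1 = 7
Singh has the highest total.

Singh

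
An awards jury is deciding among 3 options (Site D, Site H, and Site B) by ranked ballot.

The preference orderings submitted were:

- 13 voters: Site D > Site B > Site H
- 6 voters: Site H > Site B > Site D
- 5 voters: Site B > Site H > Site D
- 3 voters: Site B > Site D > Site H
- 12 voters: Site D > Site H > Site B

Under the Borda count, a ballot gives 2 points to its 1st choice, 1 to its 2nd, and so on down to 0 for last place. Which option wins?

Borda scores:
  Site D: 13·2 + 6·0 + 5·0 + 3·1 + 12·2 = 53
  Site H: 13·0 + 6·2 + 5·1 + 3·0 + 12·1 = 29
  Site B: 13·1 + 6·1 + 5·2 + 3·2 + 12·0 = 35
Site D has the highest total.

Site D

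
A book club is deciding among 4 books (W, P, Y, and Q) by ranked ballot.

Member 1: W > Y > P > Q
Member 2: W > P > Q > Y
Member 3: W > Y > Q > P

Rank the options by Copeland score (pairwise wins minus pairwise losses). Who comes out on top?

W

Pairwise results:
  W vs P: W wins 3–0.
  W vs Y: W wins 3–0.
  W vs Q: W wins 3–0.
  P vs Y: Y wins 2–1.
  P vs Q: P wins 2–1.
  Y vs Q: Y wins 2–1.
Copeland scores (wins − losses):
  W: 3 − 0 = 3
  P: 1 − 2 = -1
  Y: 2 − 1 = 1
  Q: 0 − 3 = -3
W has the best Copeland score.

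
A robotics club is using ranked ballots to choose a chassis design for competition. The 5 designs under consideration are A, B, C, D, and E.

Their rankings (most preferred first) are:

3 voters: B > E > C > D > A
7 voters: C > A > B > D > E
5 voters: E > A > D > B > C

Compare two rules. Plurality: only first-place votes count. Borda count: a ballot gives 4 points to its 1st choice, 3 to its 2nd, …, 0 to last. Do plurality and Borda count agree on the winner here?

No

Plurality first-place counts: A 0, B 3, C 7, D 0, E 5 → C.
Borda totals: A 36, B 31, C 34, D 20, E 29 → A.
The two rules disagree: plurality picks C, Borda picks A.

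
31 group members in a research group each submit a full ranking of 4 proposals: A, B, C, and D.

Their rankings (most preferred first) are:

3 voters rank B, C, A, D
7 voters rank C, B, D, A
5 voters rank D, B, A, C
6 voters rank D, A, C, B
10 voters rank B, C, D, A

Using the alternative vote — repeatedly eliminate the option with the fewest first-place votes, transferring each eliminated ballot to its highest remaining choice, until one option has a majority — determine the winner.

B

Round 1: B 13, D 11, C 7, A 0. A has the fewest and is eliminated.
Round 2: B 13, D 11, C 7. C has the fewest and is eliminated.
Round 3: B 20, D 11. B has a majority.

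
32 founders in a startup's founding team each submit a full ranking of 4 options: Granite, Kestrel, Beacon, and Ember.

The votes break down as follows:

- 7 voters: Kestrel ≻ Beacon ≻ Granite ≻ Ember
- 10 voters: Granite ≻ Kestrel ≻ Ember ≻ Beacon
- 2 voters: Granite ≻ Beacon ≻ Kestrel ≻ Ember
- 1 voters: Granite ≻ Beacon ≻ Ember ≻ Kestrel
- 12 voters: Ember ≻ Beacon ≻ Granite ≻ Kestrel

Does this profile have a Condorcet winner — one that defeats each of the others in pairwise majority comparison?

Head-to-head results (32 voters total):
Granite vs Kestrel: Granite wins 25–7.
Granite vs Beacon: Beacon wins 19–13.
Granite vs Ember: Granite wins 20–12.
Kestrel vs Beacon: Kestrel wins 17–15.
Kestrel vs Ember: Kestrel wins 19–13.
Beacon vs Ember: Ember wins 22–10.
No candidate beats all others: Granite beats Kestrel beats Beacon beats Granite, a majority cycle.

No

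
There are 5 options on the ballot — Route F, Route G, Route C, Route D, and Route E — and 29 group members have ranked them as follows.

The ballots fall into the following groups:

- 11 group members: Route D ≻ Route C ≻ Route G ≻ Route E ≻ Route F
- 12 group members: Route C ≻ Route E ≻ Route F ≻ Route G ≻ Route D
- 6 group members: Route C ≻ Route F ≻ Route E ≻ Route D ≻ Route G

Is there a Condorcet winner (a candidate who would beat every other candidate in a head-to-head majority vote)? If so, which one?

Route C

Head-to-head results (29 voters total):
Route F vs Route G: Route F wins 18–11.
Route F vs Route C: Route C wins 29–0.
Route F vs Route D: Route F wins 18–11.
Route F vs Route E: Route E wins 23–6.
Route G vs Route C: Route C wins 29–0.
Route G vs Route D: Route D wins 17–12.
Route G vs Route E: Route E wins 18–11.
Route C vs Route D: Route C wins 18–11.
Route C vs Route E: Route C wins 29–0.
Route D vs Route E: Route E wins 18–11.
Route C beats each rival — Route F (29–0), Route G (29–0), Route D (18–11), Route E (29–0) — so Route C is the Condorcet winner.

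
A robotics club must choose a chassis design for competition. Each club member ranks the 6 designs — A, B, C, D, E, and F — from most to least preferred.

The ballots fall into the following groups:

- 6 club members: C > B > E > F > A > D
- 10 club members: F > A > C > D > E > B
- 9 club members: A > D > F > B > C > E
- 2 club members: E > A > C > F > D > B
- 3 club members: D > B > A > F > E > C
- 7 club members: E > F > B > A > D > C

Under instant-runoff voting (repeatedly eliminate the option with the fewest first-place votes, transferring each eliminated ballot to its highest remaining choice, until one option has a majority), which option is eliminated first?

B

Round 1: F 10, A 9, E 9, C 6, D 3, B 0. B has the fewest and is eliminated.
Round 2: F 10, A 9, E 9, C 6, D 3. D has the fewest and is eliminated.
Round 3: A 12, F 10, E 9, C 6. C has the fewest and is eliminated.
Round 4: E 15, A 12, F 10. F has the fewest and is eliminated.
Round 5: A 22, E 15. A has a majority.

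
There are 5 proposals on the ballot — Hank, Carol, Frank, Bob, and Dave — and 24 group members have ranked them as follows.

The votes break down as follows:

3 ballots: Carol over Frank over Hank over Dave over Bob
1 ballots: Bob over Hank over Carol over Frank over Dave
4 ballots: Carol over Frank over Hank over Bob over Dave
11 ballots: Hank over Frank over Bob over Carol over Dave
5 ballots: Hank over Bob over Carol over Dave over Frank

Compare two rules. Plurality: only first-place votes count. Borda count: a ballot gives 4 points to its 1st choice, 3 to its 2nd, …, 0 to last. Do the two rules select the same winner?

Yes

Plurality first-place counts: Hank 16, Carol 7, Frank 0, Bob 1, Dave 0 → Hank.
Borda totals: Hank 81, Carol 51, Frank 55, Bob 45, Dave 8 → Hank.
The two rules agree on Hank.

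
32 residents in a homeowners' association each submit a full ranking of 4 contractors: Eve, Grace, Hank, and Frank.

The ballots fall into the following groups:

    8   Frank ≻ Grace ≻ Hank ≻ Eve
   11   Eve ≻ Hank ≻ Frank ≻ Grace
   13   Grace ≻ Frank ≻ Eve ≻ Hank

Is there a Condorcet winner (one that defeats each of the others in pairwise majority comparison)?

Yes

Head-to-head results (32 voters total):
Eve vs Grace: Grace wins 21–11.
Eve vs Hank: Eve wins 24–8.
Eve vs Frank: Frank wins 21–11.
Grace vs Hank: Grace wins 21–11.
Grace vs Frank: Frank wins 19–13.
Hank vs Frank: Frank wins 21–11.
Frank beats each rival — Eve (21–11), Grace (19–13), Hank (21–11) — so Frank is the Condorcet winner.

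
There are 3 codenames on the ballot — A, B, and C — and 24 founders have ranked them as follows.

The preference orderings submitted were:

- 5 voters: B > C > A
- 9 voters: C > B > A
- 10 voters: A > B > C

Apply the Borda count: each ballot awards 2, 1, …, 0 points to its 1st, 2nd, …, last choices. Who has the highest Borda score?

B

Borda scores:
  A: 5·0 + 9·0 + 10·2 = 20
  B: 5·2 + 9·1 + 10·1 = 29
  C: 5·1 + 9·2 + 10·0 = 23
B has the highest total.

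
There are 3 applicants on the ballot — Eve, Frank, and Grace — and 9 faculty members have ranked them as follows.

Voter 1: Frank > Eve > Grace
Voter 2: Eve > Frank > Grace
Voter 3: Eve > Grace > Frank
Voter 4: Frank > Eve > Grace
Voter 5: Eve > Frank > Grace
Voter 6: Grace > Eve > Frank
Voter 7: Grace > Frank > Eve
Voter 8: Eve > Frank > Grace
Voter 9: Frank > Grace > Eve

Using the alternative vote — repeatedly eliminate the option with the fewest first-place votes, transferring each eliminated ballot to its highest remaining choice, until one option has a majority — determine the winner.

Round 1: Eve 4, Frank 3, Grace 2. Grace has the fewest and is eliminated.
Round 2: Eve 5, Frank 4. Eve has a majority.

Eve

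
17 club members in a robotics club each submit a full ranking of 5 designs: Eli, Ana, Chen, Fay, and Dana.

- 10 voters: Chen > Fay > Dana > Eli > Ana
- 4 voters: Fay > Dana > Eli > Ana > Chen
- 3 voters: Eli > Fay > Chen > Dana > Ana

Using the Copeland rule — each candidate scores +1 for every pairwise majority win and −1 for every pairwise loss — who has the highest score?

Chen

Pairwise results:
  Eli vs Ana: Eli wins 17–0.
  Eli vs Chen: Chen wins 10–7.
  Eli vs Fay: Fay wins 14–3.
  Eli vs Dana: Dana wins 14–3.
  Ana vs Chen: Chen wins 13–4.
  Ana vs Fay: Fay wins 17–0.
  Ana vs Dana: Dana wins 17–0.
  Chen vs Fay: Chen wins 10–7.
  Chen vs Dana: Chen wins 13–4.
  Fay vs Dana: Fay wins 17–0.
Copeland scores (wins − losses):
  Eli: 1 − 3 = -2
  Ana: 0 − 4 = -4
  Chen: 4 − 0 = 4
  Fay: 3 − 1 = 2
  Dana: 2 − 2 = 0
Chen has the best Copeland score.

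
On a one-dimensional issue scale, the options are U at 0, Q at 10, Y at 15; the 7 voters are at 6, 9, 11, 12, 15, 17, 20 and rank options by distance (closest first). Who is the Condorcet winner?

With single-peaked preferences on a line, the Condorcet winner is the candidate closest to the median voter.
The median voter (position 12) is closest to Q at 10.
Check: Q vs U — voters closer to Q: 7 of 7.

Q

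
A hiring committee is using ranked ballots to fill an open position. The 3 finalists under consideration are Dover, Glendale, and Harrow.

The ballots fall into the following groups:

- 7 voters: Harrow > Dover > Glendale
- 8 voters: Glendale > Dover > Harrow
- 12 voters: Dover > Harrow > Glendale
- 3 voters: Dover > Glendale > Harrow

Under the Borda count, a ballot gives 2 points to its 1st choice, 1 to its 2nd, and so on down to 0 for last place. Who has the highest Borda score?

Borda scores:
  Dover: 7·1 + 8·1 + 12·2 + 3·2 = 45
  Glendale: 7·0 + 8·2 + 12·0 + 3·1 = 19
  Harrow: 7·2 + 8·0 + 12·1 + 3·0 = 26
Dover has the highest total.

Dover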